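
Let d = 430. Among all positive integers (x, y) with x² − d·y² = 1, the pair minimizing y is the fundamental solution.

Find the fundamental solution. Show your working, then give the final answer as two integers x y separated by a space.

√430 = [20; 1,2,1,3,1,…,2,1,40, …], period ℓ=14 (even) → k=13
i=0: a=20 ⇒ p=20, q=1
i=1: a=1 ⇒ p=21, q=1
i=2: a=2 ⇒ p=62, q=3
…
i=4: a=3 ⇒ p=311, q=15
i=5: a=1 ⇒ p=394, q=19
i=6: a=6 ⇒ p=2675, q=129
i=7: a=8 ⇒ p=21794, q=1051
i=8: a=6 ⇒ p=133439, q=6435
i=9: a=1 ⇒ p=155233, q=7486
i=10: a=3 ⇒ p=599138, q=28893
i=11: a=1 ⇒ p=754371, q=36379
i=12: a=2 ⇒ p=2107880, q=101651
i=13: a=1 ⇒ p=2862251, q=138030
(x₁, y₁) = (2862251, 138030);  2862251² − 430·138030² = 1 ✓

2862251 138030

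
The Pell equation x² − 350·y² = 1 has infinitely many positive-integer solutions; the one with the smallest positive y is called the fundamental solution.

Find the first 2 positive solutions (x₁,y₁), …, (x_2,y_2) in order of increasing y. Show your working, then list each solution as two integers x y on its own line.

449 24
403201 21552

[18; 1,2,2,2,1,36] for √350; ℓ=6 ⇒ convergent index 5
k=0  a_k=18  p_k/q_k = 18/1
k=1  a_k=1  p_k/q_k = 19/1
k=2  a_k=2  p_k/q_k = 56/3
k=3  a_k=2  p_k/q_k = 131/7
k=4  a_k=2  p_k/q_k = 318/17
k=5  a_k=1  p_k/q_k = 449/24
fundamental: x₁=449, y₁=24  (since 201601 − 350·576 = 1)
n=2: (449,24)∘(449,24) = (449·449+350·24·24, 449·24+24·449) = (403201,21552)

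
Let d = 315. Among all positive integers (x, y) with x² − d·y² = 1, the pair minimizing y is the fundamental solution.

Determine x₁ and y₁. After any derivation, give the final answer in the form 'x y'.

71 4

[17; 1,2,1,34] for √315; ℓ=4 ⇒ convergent index 3
i=0: a=17 ⇒ p=17, q=1
…
i=2: a=2 ⇒ p=53, q=3
i=3: a=1 ⇒ p=71, q=4
fundamental: x₁=71, y₁=4  (since 5041 − 315·16 = 1)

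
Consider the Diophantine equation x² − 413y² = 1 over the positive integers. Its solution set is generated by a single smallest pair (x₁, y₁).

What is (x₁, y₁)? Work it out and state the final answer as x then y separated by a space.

[20; 3,9,1,4,1,9,3,40] for √413; ℓ=8 ⇒ convergent index 7
i=0: a=20 ⇒ p=20, q=1
…
i=6: a=9 ⇒ p=36560, q=1799
i=7: a=3 ⇒ p=113399, q=5580
→ (113399, 5580).  Check: 113399²=12859333201, 413·5580²=12859333200, difference 1.

113399 5580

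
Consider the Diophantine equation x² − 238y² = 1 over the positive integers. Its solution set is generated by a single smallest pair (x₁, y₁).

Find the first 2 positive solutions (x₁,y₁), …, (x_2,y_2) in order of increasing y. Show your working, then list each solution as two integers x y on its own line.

11663 756
272051137 17634456

[15; 2,2,1,14,1,2,2,30] for √238; ℓ=8 ⇒ convergent index 7
i=0: a=15 ⇒ p=15, q=1
…
i=2: a=2 ⇒ p=77, q=5
…
i=6: a=2 ⇒ p=4983, q=323
i=7: a=2 ⇒ p=11663, q=756
→ (11663, 756).  Check: 11663²=136025569, 238·756²=136025568, difference 1.
n=2: (11663,756)∘(11663,756) = (11663·11663+238·756·756, 11663·756+756·11663) = (272051137,17634456)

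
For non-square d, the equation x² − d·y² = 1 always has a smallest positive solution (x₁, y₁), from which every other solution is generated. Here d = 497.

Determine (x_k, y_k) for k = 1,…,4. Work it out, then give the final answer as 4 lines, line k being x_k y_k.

√497 → a₀=22, period (3,2,2,5,6,5,2,2,3,44); ℓ=10 even so k=9
a_0=22:  p_0=22·1+0=22,  q_0=22·0+1=1
a_1=3:  p_1=3·22+1=67,  q_1=3·1+0=3
…
a_3=2:  p_3=2·156+67=379,  q_3=2·7+3=17
a_4=5:  p_4=5·379+156=2051,  q_4=5·17+7=92
a_5=6:  p_5=6·2051+379=12685,  q_5=6·92+17=569
…
a_7=2:  p_7=2·65476+12685=143637,  q_7=2·2937+569=6443
a_8=2:  p_8=2·143637+65476=352750,  q_8=2·6443+2937=15823
a_9=3:  p_9=3·352750+143637=1201887,  q_9=3·15823+6443=53912
→ (1201887, 53912).  Check: 1201887²=1444532360769, 497·53912²=1444532360768, difference 1.
(1201887+53912√497)^2 = 2889064721537 + 129592263888√497
(1201887+53912√497)^3 = 6944658661946678751 + 311510514535059400√497
(1201887+53912√497)^4 = 16693389930459326703284737 + 748800875565868281911712√497

1201887 53912
2889064721537 129592263888
6944658661946678751 311510514535059400
16693389930459326703284737 748800875565868281911712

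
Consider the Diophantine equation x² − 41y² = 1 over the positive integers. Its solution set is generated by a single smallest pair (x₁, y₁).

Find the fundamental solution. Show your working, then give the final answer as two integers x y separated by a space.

2049 320

d=41: √d = [6; 2,2,12] (ℓ=3, odd), read p_5/q_5
i=0: a=6 ⇒ p=6, q=1
…
i=3: a=12 ⇒ p=397, q=62
i=4: a=2 ⇒ p=826, q=129
i=5: a=2 ⇒ p=2049, q=320
(x₁, y₁) = (2049, 320);  2049² − 41·320² = 1 ✓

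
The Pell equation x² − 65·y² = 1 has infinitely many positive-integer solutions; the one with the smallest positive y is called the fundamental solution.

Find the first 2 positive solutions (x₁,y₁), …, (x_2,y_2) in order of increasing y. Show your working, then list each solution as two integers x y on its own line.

129 16
33281 4128

√65 = [8; 16, …], period ℓ=1 (odd) → k=1
i=0: a=8 ⇒ p=8, q=1
i=1: a=16 ⇒ p=129, q=16
fundamental: x₁=129, y₁=16  (since 16641 − 65·256 = 1)
(129+16√65)^2 = 33281 + 4128√65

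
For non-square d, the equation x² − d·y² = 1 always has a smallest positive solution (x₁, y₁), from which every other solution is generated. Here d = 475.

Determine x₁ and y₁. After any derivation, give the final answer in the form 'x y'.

[21; 1,3,1,6,2,6,1,3,1,42] for √475; ℓ=10 ⇒ convergent index 9
i=0: a=21 ⇒ p=21, q=1
…
i=6: a=6 ⇒ p=10287, q=472
…
i=8: a=3 ⇒ p=45921, q=2107
i=9: a=1 ⇒ p=57799, q=2652
fundamental: x₁=57799, y₁=2652  (since 3340724401 − 475·7033104 = 1)

57799 2652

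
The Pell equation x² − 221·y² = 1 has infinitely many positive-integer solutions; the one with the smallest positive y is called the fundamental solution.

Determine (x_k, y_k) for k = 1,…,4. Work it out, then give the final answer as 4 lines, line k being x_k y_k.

1665 112
5544449 372960
18463013505 1241956688
61481829427201 4135715398080

√221 = [14; 1,6,2,6,1,28, …], period ℓ=6 (even) → k=5
step 0: (14, 1)  from 14·(1,0) + (0,1)
step 1: (15, 1)  from 1·(14,1) + (1,0)
step 2: (104, 7)  from 6·(15,1) + (14,1)
…
step 4: (1442, 97)  from 6·(223,15) + (104,7)
step 5: (1665, 112)  from 1·(1442,97) + (223,15)
fundamental: x₁=1665, y₁=112  (since 2772225 − 221·12544 = 1)
k=2:  x_2 = 1665·1665+221·112·112 = 5544449,  y_2 = 1665·112+112·1665 = 372960
k=3:  x_3 = 1665·5544449+221·112·372960 = 18463013505,  y_3 = 1665·372960+112·5544449 = 1241956688
k=4:  x_4 = 1665·18463013505+221·112·1241956688 = 61481829427201,  y_4 = 1665·1241956688+112·18463013505 = 4135715398080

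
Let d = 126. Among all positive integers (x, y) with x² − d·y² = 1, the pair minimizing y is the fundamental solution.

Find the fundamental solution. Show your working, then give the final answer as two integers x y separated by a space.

449 40

[11; 4,2,4,22] for √126; ℓ=4 ⇒ convergent index 3
k=0  a_k=11  p_k/q_k = 11/1
k=1  a_k=4  p_k/q_k = 45/4
k=2  a_k=2  p_k/q_k = 101/9
k=3  a_k=4  p_k/q_k = 449/40
fundamental: x₁=449, y₁=40  (since 201601 − 126·1600 = 1)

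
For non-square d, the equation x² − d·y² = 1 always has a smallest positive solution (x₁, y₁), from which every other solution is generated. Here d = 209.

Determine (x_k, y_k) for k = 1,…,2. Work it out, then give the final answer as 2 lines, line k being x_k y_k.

46551 3220
4333991201 299788440

[14; 2,5,3,2,3,5,2,28] for √209; ℓ=8 ⇒ convergent index 7
i=0: a=14 ⇒ p=14, q=1
…
i=3: a=3 ⇒ p=506, q=35
…
i=5: a=3 ⇒ p=4019, q=278
i=6: a=5 ⇒ p=21266, q=1471
i=7: a=2 ⇒ p=46551, q=3220
→ (46551, 3220).  Check: 46551²=2166995601, 209·3220²=2166995600, difference 1.
k=2:  x_2 = 46551·46551+209·3220·3220 = 4333991201,  y_2 = 46551·3220+3220·46551 = 299788440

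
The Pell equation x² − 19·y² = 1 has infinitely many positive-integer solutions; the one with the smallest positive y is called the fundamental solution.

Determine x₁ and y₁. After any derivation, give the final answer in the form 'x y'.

170 39

√19 → a₀=4, period (2,1,3,1,2,8); ℓ=6 even so k=5
step 0: (4, 1)  from 4·(1,0) + (0,1)
…
step 4: (61, 14)  from 1·(48,11) + (13,3)
step 5: (170, 39)  from 2·(61,14) + (48,11)
fundamental: x₁=170, y₁=39  (since 28900 − 19·1521 = 1)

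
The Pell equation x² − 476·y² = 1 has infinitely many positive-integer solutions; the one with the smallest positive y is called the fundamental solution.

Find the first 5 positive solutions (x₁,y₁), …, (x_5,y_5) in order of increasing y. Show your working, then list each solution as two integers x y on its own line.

28799 1320
1658764801 76029360
95541534979199 4379139075960
5503001330073139201 252229652421114720
316961870514011136719999 14527923515772226566600

√476 → a₀=21, period (1,4,2,10,2,4,1,42); ℓ=8 even so k=7
k=0  a_k=21  p_k/q_k = 21/1
…
k=2  a_k=4  p_k/q_k = 109/5
…
k=4  a_k=10  p_k/q_k = 2509/115
k=5  a_k=2  p_k/q_k = 5258/241
k=6  a_k=4  p_k/q_k = 23541/1079
k=7  a_k=1  p_k/q_k = 28799/1320
→ (28799, 1320).  Check: 28799²=829382401, 476·1320²=829382400, difference 1.
(28799+1320√476)^2 = 1658764801 + 76029360√476
(28799+1320√476)^3 = 95541534979199 + 4379139075960√476
(28799+1320√476)^4 = 5503001330073139201 + 252229652421114720√476
(28799+1320√476)^5 = 316961870514011136719999 + 14527923515772226566600√476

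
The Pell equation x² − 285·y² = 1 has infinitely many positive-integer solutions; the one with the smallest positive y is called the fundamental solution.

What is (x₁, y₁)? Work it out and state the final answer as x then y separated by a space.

√285 → a₀=16, period (1,7,2,7,1,32); ℓ=6 even so k=5
a_0=16:  p_0=16·1+0=16,  q_0=16·0+1=1
a_1=1:  p_1=1·16+1=17,  q_1=1·1+0=1
a_2=7:  p_2=7·17+16=135,  q_2=7·1+1=8
…
a_4=7:  p_4=7·287+135=2144,  q_4=7·17+8=127
a_5=1:  p_5=1·2144+287=2431,  q_5=1·127+17=144
fundamental: x₁=2431, y₁=144  (since 5909761 − 285·20736 = 1)

2431 144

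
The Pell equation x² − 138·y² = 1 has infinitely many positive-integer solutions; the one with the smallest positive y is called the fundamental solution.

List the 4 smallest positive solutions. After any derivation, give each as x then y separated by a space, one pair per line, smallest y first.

47 4
4417 376
415151 35340
39019777 3321584

√138 → a₀=11, period (1,2,1,22); ℓ=4 even so k=3
k=0  a_k=11  p_k/q_k = 11/1
k=1  a_k=1  p_k/q_k = 12/1
k=2  a_k=2  p_k/q_k = 35/3
k=3  a_k=1  p_k/q_k = 47/4
fundamental: x₁=47, y₁=4  (since 2209 − 138·16 = 1)
(47+4√138)^2 = 4417 + 376√138
(47+4√138)^3 = 415151 + 35340√138
(47+4√138)^4 = 39019777 + 3321584√138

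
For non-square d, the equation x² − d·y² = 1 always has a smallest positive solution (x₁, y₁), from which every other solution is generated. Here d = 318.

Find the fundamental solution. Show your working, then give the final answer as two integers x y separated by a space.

107 6

√318 = [17; 1,4,1,34, …], period ℓ=4 (even) → k=3
k=0  a_k=17  p_k/q_k = 17/1
…
k=2  a_k=4  p_k/q_k = 89/5
k=3  a_k=1  p_k/q_k = 107/6
fundamental: x₁=107, y₁=6  (since 11449 − 318·36 = 1)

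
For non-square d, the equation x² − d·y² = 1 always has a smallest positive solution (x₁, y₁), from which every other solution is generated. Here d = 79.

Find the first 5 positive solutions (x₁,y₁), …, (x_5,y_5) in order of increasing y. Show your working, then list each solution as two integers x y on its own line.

[8; 1,7,1,16] for √79; ℓ=4 ⇒ convergent index 3
k=0  a_k=8  p_k/q_k = 8/1
…
k=2  a_k=7  p_k/q_k = 71/8
k=3  a_k=1  p_k/q_k = 80/9
→ (80, 9).  Check: 80²=6400, 79·9²=6399, difference 1.
(80+9√79)^2 = 12799 + 1440√79
(80+9√79)^3 = 2047760 + 230391√79
(80+9√79)^4 = 327628801 + 36861120√79
(80+9√79)^5 = 52418560400 + 5897548809√79

80 9
12799 1440
2047760 230391
327628801 36861120
52418560400 5897548809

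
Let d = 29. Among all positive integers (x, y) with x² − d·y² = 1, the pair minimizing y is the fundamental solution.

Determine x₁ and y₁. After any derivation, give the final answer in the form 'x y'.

d=29: √d = [5; 2,1,1,2,10] (ℓ=5, odd), read p_9/q_9
i=0: a=5 ⇒ p=5, q=1
…
i=3: a=1 ⇒ p=27, q=5
i=4: a=2 ⇒ p=70, q=13
…
i=6: a=2 ⇒ p=1524, q=283
i=7: a=1 ⇒ p=2251, q=418
i=8: a=1 ⇒ p=3775, q=701
i=9: a=2 ⇒ p=9801, q=1820
fundamental: x₁=9801, y₁=1820  (since 96059601 − 29·3312400 = 1)

9801 1820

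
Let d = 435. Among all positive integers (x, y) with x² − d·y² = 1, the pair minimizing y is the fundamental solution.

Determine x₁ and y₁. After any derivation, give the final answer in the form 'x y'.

√435 → a₀=20, period (1,5,1,40); ℓ=4 even so k=3
step 0: (20, 1)  from 20·(1,0) + (0,1)
step 1: (21, 1)  from 1·(20,1) + (1,0)
step 2: (125, 6)  from 5·(21,1) + (20,1)
step 3: (146, 7)  from 1·(125,6) + (21,1)
(x₁, y₁) = (146, 7);  146² − 435·7² = 1 ✓

146 7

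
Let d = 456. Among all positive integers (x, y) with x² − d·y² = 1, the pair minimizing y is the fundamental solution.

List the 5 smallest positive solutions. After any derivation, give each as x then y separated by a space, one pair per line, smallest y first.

√456 → a₀=21, period (2,1,4,1,2,42); ℓ=6 even so k=5
a_0=21:  p_0=21·1+0=21,  q_0=21·0+1=1
…
a_4=1:  p_4=1·299+64=363,  q_4=1·14+3=17
a_5=2:  p_5=2·363+299=1025,  q_5=2·17+14=48
→ (1025, 48).  Check: 1025²=1050625, 456·48²=1050624, difference 1.
k=2:  x_2 = 1025·1025+456·48·48 = 2101249,  y_2 = 1025·48+48·1025 = 98400
k=3:  x_3 = 1025·2101249+456·48·98400 = 4307559425,  y_3 = 1025·98400+48·2101249 = 201719952
k=4:  x_4 = 1025·4307559425+456·48·201719952 = 8830494720001,  y_4 = 1025·201719952+48·4307559425 = 413525803200
k=5:  x_5 = 1025·8830494720001+456·48·413525803200 = 18102509868442625,  y_5 = 1025·413525803200+48·8830494720001 = 847727694840048

1025 48
2101249 98400
4307559425 201719952
8830494720001 413525803200
18102509868442625 847727694840048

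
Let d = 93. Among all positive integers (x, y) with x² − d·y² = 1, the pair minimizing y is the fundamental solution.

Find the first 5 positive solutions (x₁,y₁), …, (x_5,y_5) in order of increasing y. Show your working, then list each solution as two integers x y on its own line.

12151 1260
295293601 30620520
7176225079351 744139875780
174396621583094401 18084087230585040
4238186690536135053751 439479487133537766300

√93 → a₀=9, period (1,1,1,4,6,4,1,1,1,18); ℓ=10 even so k=9
k=0  a_k=9  p_k/q_k = 9/1
k=1  a_k=1  p_k/q_k = 10/1
k=2  a_k=1  p_k/q_k = 19/2
k=3  a_k=1  p_k/q_k = 29/3
…
k=6  a_k=4  p_k/q_k = 3491/362
…
k=8  a_k=1  p_k/q_k = 7821/811
k=9  a_k=1  p_k/q_k = 12151/1260
(x₁, y₁) = (12151, 1260);  12151² − 93·1260² = 1 ✓
(x_2, y_2) = (12151·12151 + 93·1260·1260, 12151·1260 + 1260·12151) = (295293601, 30620520)
(x_3, y_3) = (12151·295293601 + 93·1260·30620520, 12151·30620520 + 1260·295293601) = (7176225079351, 744139875780)
(x_4, y_4) = (12151·7176225079351 + 93·1260·744139875780, 12151·744139875780 + 1260·7176225079351) = (174396621583094401, 18084087230585040)
(x_5, y_5) = (12151·174396621583094401 + 93·1260·18084087230585040, 12151·18084087230585040 + 1260·174396621583094401) = (4238186690536135053751, 439479487133537766300)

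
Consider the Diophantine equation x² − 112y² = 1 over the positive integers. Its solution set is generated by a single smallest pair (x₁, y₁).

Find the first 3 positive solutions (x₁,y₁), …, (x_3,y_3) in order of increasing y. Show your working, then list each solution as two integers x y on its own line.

d=112: √d = [10; 1,1,2,1,1,20] (ℓ=6, even), read p_5/q_5
k=0  a_k=10  p_k/q_k = 10/1
k=1  a_k=1  p_k/q_k = 11/1
…
k=4  a_k=1  p_k/q_k = 74/7
k=5  a_k=1  p_k/q_k = 127/12
(x₁, y₁) = (127, 12);  127² − 112·12² = 1 ✓
k=2:  x_2 = 127·127+112·12·12 = 32257,  y_2 = 127·12+12·127 = 3048
k=3:  x_3 = 127·32257+112·12·3048 = 8193151,  y_3 = 127·3048+12·32257 = 774180

127 12
32257 3048
8193151 774180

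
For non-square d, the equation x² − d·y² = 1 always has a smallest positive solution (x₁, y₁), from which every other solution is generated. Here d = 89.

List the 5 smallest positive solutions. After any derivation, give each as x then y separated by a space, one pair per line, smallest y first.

500001 53000
500002000001 53000106000
500003000004500001 53000212000159000
500004000010000008000001 53000318000530000212000
500005000017500025000012500001 53000424001113001060000265000

√89 → a₀=9, period (2,3,3,2,18); ℓ=5 odd so k=9
a_0=9:  p_0=9·1+0=9,  q_0=9·0+1=1
…
a_2=3:  p_2=3·19+9=66,  q_2=3·2+1=7
a_3=3:  p_3=3·66+19=217,  q_3=3·7+2=23
a_4=2:  p_4=2·217+66=500,  q_4=2·23+7=53
…
a_8=3:  p_8=3·66019+18934=216991,  q_8=3·6998+2007=23001
a_9=2:  p_9=2·216991+66019=500001,  q_9=2·23001+6998=53000
→ (500001, 53000).  Check: 500001²=250001000001, 89·53000²=250001000000, difference 1.
(x_2, y_2) = (500001·500001 + 89·53000·53000, 500001·53000 + 53000·500001) = (500002000001, 53000106000)
(x_3, y_3) = (500001·500002000001 + 89·53000·53000106000, 500001·53000106000 + 53000·500002000001) = (500003000004500001, 53000212000159000)
(x_4, y_4) = (500001·500003000004500001 + 89·53000·53000212000159000, 500001·53000212000159000 + 53000·500003000004500001) = (500004000010000008000001, 53000318000530000212000)
(x_5, y_5) = (500001·500004000010000008000001 + 89·53000·53000318000530000212000, 500001·53000318000530000212000 + 53000·500004000010000008000001) = (500005000017500025000012500001, 53000424001113001060000265000)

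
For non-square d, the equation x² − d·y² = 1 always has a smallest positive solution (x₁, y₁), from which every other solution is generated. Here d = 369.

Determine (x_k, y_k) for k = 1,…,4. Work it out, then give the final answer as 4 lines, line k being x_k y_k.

d=369: √d = [19; 4,1,3,2,7,4,7,2,3,1,4,38] (ℓ=12, even), read p_11/q_11
a_0=19:  p_0=19·1+0=19,  q_0=19·0+1=1
…
a_2=1:  p_2=1·77+19=96,  q_2=1·4+1=5
…
a_6=4:  p_6=4·6147+826=25414,  q_6=4·320+43=1323
…
a_9=3:  p_9=3·393504+184045=1364557,  q_9=3·20485+9581=71036
a_10=1:  p_10=1·1364557+393504=1758061,  q_10=1·71036+20485=91521
a_11=4:  p_11=4·1758061+1364557=8396801,  q_11=4·91521+71036=437120
→ (8396801, 437120).  Check: 8396801²=70506267033601, 369·437120²=70506267033600, difference 1.
(x_2, y_2) = (8396801·8396801 + 369·437120·437120, 8396801·437120 + 437120·8396801) = (141012534067201, 7340819306240)
(x_3, y_3) = (8396801·141012534067201 + 369·437120·7340819306240, 8396801·7340819306240 + 437120·141012534067201) = (2368108374136006451201, 123278797782910239360)
(x_4, y_4) = (8396801·2368108374136006451201 + 369·437120·123278797782910239360, 8396801·123278797782910239360 + 437120·2368108374136006451201) = (39769069528107045198367948801, 2070295065004669620717268480)

8396801 437120
141012534067201 7340819306240
2368108374136006451201 123278797782910239360
39769069528107045198367948801 2070295065004669620717268480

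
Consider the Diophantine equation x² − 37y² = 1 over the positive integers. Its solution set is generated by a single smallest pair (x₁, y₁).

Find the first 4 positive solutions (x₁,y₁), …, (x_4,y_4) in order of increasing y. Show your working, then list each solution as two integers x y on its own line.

73 12
10657 1752
1555849 255780
227143297 37342128

d=37: √d = [6; 12] (ℓ=1, odd), read p_1/q_1
i=0: a=6 ⇒ p=6, q=1
i=1: a=12 ⇒ p=73, q=12
fundamental: x₁=73, y₁=12  (since 5329 − 37·144 = 1)
n=2: (73,12)∘(73,12) = (73·73+37·12·12, 73·12+12·73) = (10657,1752)
n=3: (10657,1752)∘(73,12) = (73·10657+37·12·1752, 73·1752+12·10657) = (1555849,255780)
n=4: (1555849,255780)∘(73,12) = (73·1555849+37·12·255780, 73·255780+12·1555849) = (227143297,37342128)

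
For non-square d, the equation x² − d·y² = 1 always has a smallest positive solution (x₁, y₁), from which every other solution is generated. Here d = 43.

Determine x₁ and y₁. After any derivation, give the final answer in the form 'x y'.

3482 531

d=43: √d = [6; 1,1,3,1,5,1,3,1,1,12] (ℓ=10, even), read p_9/q_9
i=0: a=6 ⇒ p=6, q=1
i=1: a=1 ⇒ p=7, q=1
i=2: a=1 ⇒ p=13, q=2
…
i=4: a=1 ⇒ p=59, q=9
…
i=8: a=1 ⇒ p=1941, q=296
i=9: a=1 ⇒ p=3482, q=531
(x₁, y₁) = (3482, 531);  3482² − 43·531² = 1 ✓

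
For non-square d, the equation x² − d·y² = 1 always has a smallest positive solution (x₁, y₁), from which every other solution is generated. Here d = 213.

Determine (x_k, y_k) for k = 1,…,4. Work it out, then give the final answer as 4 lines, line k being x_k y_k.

√213 = [14; 1,1,2,6,1,8,1,6,2,1,1,28, …], period ℓ=12 (even) → k=11
i=0: a=14 ⇒ p=14, q=1
i=1: a=1 ⇒ p=15, q=1
…
i=4: a=6 ⇒ p=467, q=32
…
i=6: a=8 ⇒ p=4787, q=328
i=7: a=1 ⇒ p=5327, q=365
…
i=9: a=2 ⇒ p=78825, q=5401
i=10: a=1 ⇒ p=115574, q=7919
i=11: a=1 ⇒ p=194399, q=13320
→ (194399, 13320).  Check: 194399²=37790971201, 213·13320²=37790971200, difference 1.
n=2: (194399,13320)∘(194399,13320) = (194399·194399+213·13320·13320, 194399·13320+13320·194399) = (75581942401,5178789360)
n=3: (75581942401,5178789360)∘(194399,13320) = (194399·75581942401+213·13320·5178789360, 194399·5178789360+13320·75581942401) = (29386108041429599,2013502945575960)
n=4: (29386108041429599,2013502945575960)∘(194399,13320) = (194399·29386108041429599+213·13320·2013502945575960, 194399·2013502945575960+13320·29386108041429599) = (11425260034216163289601,782845918228863306720)

194399 13320
75581942401 5178789360
29386108041429599 2013502945575960
11425260034216163289601 782845918228863306720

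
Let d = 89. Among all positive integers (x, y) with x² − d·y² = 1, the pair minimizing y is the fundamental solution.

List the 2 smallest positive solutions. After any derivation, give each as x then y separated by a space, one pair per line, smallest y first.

500001 53000
500002000001 53000106000

√89 = [9; 2,3,3,2,18, …], period ℓ=5 (odd) → k=9
a_0=9:  p_0=9·1+0=9,  q_0=9·0+1=1
a_1=2:  p_1=2·9+1=19,  q_1=2·1+0=2
a_2=3:  p_2=3·19+9=66,  q_2=3·2+1=7
…
a_4=2:  p_4=2·217+66=500,  q_4=2·23+7=53
a_5=18:  p_5=18·500+217=9217,  q_5=18·53+23=977
a_6=2:  p_6=2·9217+500=18934,  q_6=2·977+53=2007
a_7=3:  p_7=3·18934+9217=66019,  q_7=3·2007+977=6998
a_8=3:  p_8=3·66019+18934=216991,  q_8=3·6998+2007=23001
a_9=2:  p_9=2·216991+66019=500001,  q_9=2·23001+6998=53000
(x₁, y₁) = (500001, 53000);  500001² − 89·53000² = 1 ✓
k=2:  x_2 = 500001·500001+89·53000·53000 = 500002000001,  y_2 = 500001·53000+53000·500001 = 53000106000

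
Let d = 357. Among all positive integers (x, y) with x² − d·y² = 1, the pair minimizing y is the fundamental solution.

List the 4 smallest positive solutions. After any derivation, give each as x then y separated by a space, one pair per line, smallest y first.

d=357: √d = [18; 1,8,2,8,1,36] (ℓ=6, even), read p_5/q_5
step 0: (18, 1)  from 18·(1,0) + (0,1)
step 1: (19, 1)  from 1·(18,1) + (1,0)
step 2: (170, 9)  from 8·(19,1) + (18,1)
step 3: (359, 19)  from 2·(170,9) + (19,1)
step 4: (3042, 161)  from 8·(359,19) + (170,9)
step 5: (3401, 180)  from 1·(3042,161) + (359,19)
→ (3401, 180).  Check: 3401²=11566801, 357·180²=11566800, difference 1.
(3401+180√357)^2 = 23133601 + 1224360√357
(3401+180√357)^3 = 157354750601 + 8328096540√357
(3401+180√357)^4 = 1070326990454401 + 56647711440720√357

3401 180
23133601 1224360
157354750601 8328096540
1070326990454401 56647711440720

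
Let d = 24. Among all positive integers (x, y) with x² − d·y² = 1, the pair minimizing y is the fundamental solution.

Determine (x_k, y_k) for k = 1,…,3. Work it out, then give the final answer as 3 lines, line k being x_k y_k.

[4; 1,8] for √24; ℓ=2 ⇒ convergent index 1
k=0  a_k=4  p_k/q_k = 4/1
k=1  a_k=1  p_k/q_k = 5/1
→ (5, 1).  Check: 5²=25, 24·1²=24, difference 1.
(5+1√24)^2 = 49 + 10√24
(5+1√24)^3 = 485 + 99√24

5 1
49 10
485 99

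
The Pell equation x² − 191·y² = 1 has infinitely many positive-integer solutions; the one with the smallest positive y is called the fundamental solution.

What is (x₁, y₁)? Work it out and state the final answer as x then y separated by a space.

[13; 1,4,1,1,3,…,4,1,26] for √191; ℓ=16 ⇒ convergent index 15
k=0  a_k=13  p_k/q_k = 13/1
…
k=2  a_k=4  p_k/q_k = 69/5
…
k=6  a_k=2  p_k/q_k = 1230/89
…
k=9  a_k=2  p_k/q_k = 83433/6037
…
k=12  a_k=1  p_k/q_k = 911765/65973
…
k=14  a_k=4  p_k/q_k = 7377553/533821
k=15  a_k=1  p_k/q_k = 8994000/650783
fundamental: x₁=8994000, y₁=650783  (since 80892036000000 − 191·423518513089 = 1)

8994000 650783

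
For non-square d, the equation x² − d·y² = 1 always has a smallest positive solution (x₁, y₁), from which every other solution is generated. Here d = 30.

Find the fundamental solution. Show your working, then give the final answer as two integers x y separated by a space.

√30 → a₀=5, period (2,10); ℓ=2 even so k=1
a_0=5:  p_0=5·1+0=5,  q_0=5·0+1=1
a_1=2:  p_1=2·5+1=11,  q_1=2·1+0=2
→ (11, 2).  Check: 11²=121, 30·2²=120, difference 1.

11 2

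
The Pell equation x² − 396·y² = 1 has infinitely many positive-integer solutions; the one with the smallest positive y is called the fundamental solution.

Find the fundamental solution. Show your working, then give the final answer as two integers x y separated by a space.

199 10

√396 → a₀=19, period (1,8,1,38); ℓ=4 even so k=3
a_0=19:  p_0=19·1+0=19,  q_0=19·0+1=1
…
a_2=8:  p_2=8·20+19=179,  q_2=8·1+1=9
a_3=1:  p_3=1·179+20=199,  q_3=1·9+1=10
(x₁, y₁) = (199, 10);  199² − 396·10² = 1 ✓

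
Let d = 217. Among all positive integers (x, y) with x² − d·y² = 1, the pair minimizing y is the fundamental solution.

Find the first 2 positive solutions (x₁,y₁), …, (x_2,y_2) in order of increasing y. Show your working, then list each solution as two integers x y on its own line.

3844063 260952
29553640695937 2006231855952

√217 = [14; 1,2,1,2,1,…,2,1,28, …], period ℓ=16 (even) → k=15
i=0: a=14 ⇒ p=14, q=1
…
i=2: a=2 ⇒ p=44, q=3
i=3: a=1 ⇒ p=59, q=4
i=4: a=2 ⇒ p=162, q=11
i=5: a=1 ⇒ p=221, q=15
…
i=8: a=4 ⇒ p=15055, q=1022
i=9: a=9 ⇒ p=139163, q=9447
i=10: a=1 ⇒ p=154218, q=10469
i=11: a=1 ⇒ p=293381, q=19916
i=12: a=2 ⇒ p=740980, q=50301
i=13: a=1 ⇒ p=1034361, q=70217
i=14: a=2 ⇒ p=2809702, q=190735
i=15: a=1 ⇒ p=3844063, q=260952
→ (3844063, 260952).  Check: 3844063²=14776820347969, 217·260952²=14776820347968, difference 1.
(3844063+260952√217)^2 = 29553640695937 + 2006231855952√217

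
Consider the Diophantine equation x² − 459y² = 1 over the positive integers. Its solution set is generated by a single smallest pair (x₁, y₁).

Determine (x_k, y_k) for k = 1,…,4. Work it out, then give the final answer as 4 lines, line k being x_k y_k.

499850 23331
499700044999 23324000700
499550134985000450 23317003499766669
499400269944005249820001 23310008398693414998600

√459 = [21; 2,2,1,4,21,4,1,2,2,42, …], period ℓ=10 (even) → k=9
step 0: (21, 1)  from 21·(1,0) + (0,1)
step 1: (43, 2)  from 2·(21,1) + (1,0)
…
step 4: (707, 33)  from 4·(150,7) + (107,5)
…
step 6: (60695, 2833)  from 4·(14997,700) + (707,33)
…
step 8: (212079, 9899)  from 2·(75692,3533) + (60695,2833)
step 9: (499850, 23331)  from 2·(212079,9899) + (75692,3533)
(x₁, y₁) = (499850, 23331);  499850² − 459·23331² = 1 ✓
n=2: (499850,23331)∘(499850,23331) = (499850·499850+459·23331·23331, 499850·23331+23331·499850) = (499700044999,23324000700)
n=3: (499700044999,23324000700)∘(499850,23331) = (499850·499700044999+459·23331·23324000700, 499850·23324000700+23331·499700044999) = (499550134985000450,23317003499766669)
n=4: (499550134985000450,23317003499766669)∘(499850,23331) = (499850·499550134985000450+459·23331·23317003499766669, 499850·23317003499766669+23331·499550134985000450) = (499400269944005249820001,23310008398693414998600)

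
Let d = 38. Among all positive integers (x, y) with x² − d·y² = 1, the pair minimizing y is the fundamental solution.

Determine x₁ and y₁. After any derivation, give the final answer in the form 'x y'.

37 6

d=38: √d = [6; 6,12] (ℓ=2, even), read p_1/q_1
k=0  a_k=6  p_k/q_k = 6/1
k=1  a_k=6  p_k/q_k = 37/6
fundamental: x₁=37, y₁=6  (since 1369 − 38·36 = 1)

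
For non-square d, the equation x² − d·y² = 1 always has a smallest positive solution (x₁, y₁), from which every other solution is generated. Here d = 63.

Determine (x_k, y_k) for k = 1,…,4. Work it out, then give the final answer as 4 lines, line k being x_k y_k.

[7; 1,14] for √63; ℓ=2 ⇒ convergent index 1
k=0  a_k=7  p_k/q_k = 7/1
k=1  a_k=1  p_k/q_k = 8/1
→ (8, 1).  Check: 8²=64, 63·1²=63, difference 1.
n=2: (8,1)∘(8,1) = (8·8+63·1·1, 8·1+1·8) = (127,16)
n=3: (127,16)∘(8,1) = (8·127+63·1·16, 8·16+1·127) = (2024,255)
n=4: (2024,255)∘(8,1) = (8·2024+63·1·255, 8·255+1·2024) = (32257,4064)

8 1
127 16
2024 255
32257 4064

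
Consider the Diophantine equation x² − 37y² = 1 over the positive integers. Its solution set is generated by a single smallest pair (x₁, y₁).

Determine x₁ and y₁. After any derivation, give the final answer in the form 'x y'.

√37 = [6; 12, …], period ℓ=1 (odd) → k=1
i=0: a=6 ⇒ p=6, q=1
i=1: a=12 ⇒ p=73, q=12
(x₁, y₁) = (73, 12);  73² − 37·12² = 1 ✓

73 12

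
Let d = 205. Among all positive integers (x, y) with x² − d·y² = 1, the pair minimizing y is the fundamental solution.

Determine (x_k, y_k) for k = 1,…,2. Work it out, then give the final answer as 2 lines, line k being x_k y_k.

39689 2772
3150433441 220035816

√205 → a₀=14, period (3,6,1,4,1,6,3,28); ℓ=8 even so k=7
i=0: a=14 ⇒ p=14, q=1
i=1: a=3 ⇒ p=43, q=3
…
i=3: a=1 ⇒ p=315, q=22
i=4: a=4 ⇒ p=1532, q=107
…
i=6: a=6 ⇒ p=12614, q=881
i=7: a=3 ⇒ p=39689, q=2772
fundamental: x₁=39689, y₁=2772  (since 1575216721 − 205·7683984 = 1)
(x_2, y_2) = (39689·39689 + 205·2772·2772, 39689·2772 + 2772·39689) = (3150433441, 220035816)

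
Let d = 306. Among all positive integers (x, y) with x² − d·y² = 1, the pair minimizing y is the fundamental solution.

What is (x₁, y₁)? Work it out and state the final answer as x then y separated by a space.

[17; 2,34] for √306; ℓ=2 ⇒ convergent index 1
a_0=17:  p_0=17·1+0=17,  q_0=17·0+1=1
a_1=2:  p_1=2·17+1=35,  q_1=2·1+0=2
fundamental: x₁=35, y₁=2  (since 1225 − 306·4 = 1)

35 2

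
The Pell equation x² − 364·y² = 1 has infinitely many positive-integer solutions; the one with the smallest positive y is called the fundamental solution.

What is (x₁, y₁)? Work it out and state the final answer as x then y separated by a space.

√364 = [19; 12,1,2,3,1,8,1,3,2,1,12,38, …], period ℓ=12 (even) → k=11
k=0  a_k=19  p_k/q_k = 19/1
k=1  a_k=12  p_k/q_k = 229/12
…
k=3  a_k=2  p_k/q_k = 725/38
…
k=6  a_k=8  p_k/q_k = 27607/1447
…
k=8  a_k=3  p_k/q_k = 119872/6283
…
k=10  a_k=1  p_k/q_k = 390371/20461
k=11  a_k=12  p_k/q_k = 4954951/259710
(x₁, y₁) = (4954951, 259710);  4954951² − 364·259710² = 1 ✓

4954951 259710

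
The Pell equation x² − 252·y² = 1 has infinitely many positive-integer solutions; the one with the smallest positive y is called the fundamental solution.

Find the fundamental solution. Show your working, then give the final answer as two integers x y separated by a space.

[15; 1,6,1,30] for √252; ℓ=4 ⇒ convergent index 3
i=0: a=15 ⇒ p=15, q=1
…
i=2: a=6 ⇒ p=111, q=7
i=3: a=1 ⇒ p=127, q=8
(x₁, y₁) = (127, 8);  127² − 252·8² = 1 ✓

127 8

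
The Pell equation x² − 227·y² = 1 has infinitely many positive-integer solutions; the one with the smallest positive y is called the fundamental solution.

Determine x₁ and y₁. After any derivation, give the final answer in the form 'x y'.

226 15

√227 = [15; 15,30, …], period ℓ=2 (even) → k=1
step 0: (15, 1)  from 15·(1,0) + (0,1)
step 1: (226, 15)  from 15·(15,1) + (1,0)
→ (226, 15).  Check: 226²=51076, 227·15²=51075, difference 1.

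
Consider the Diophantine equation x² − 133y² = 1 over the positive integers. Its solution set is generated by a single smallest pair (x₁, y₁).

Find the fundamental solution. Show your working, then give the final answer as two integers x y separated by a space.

2588599 224460

d=133: √d = [11; 1,1,7,5,1,…,1,1,22] (ℓ=16, even), read p_15/q_15
a_0=11:  p_0=11·1+0=11,  q_0=11·0+1=1
a_1=1:  p_1=1·11+1=12,  q_1=1·1+0=1
a_2=1:  p_2=1·12+11=23,  q_2=1·1+1=2
a_3=7:  p_3=7·23+12=173,  q_3=7·2+1=15
a_4=5:  p_4=5·173+23=888,  q_4=5·15+2=77
a_5=1:  p_5=1·888+173=1061,  q_5=1·77+15=92
a_6=1:  p_6=1·1061+888=1949,  q_6=1·92+77=169
…
a_8=2:  p_8=2·3010+1949=7969,  q_8=2·261+169=691
…
a_10=1:  p_10=1·10979+7969=18948,  q_10=1·952+691=1643
a_11=1:  p_11=1·18948+10979=29927,  q_11=1·1643+952=2595
…
a_14=1:  p_14=1·1210008+168583=1378591,  q_14=1·104921+14618=119539
a_15=1:  p_15=1·1378591+1210008=2588599,  q_15=1·119539+104921=224460
→ (2588599, 224460).  Check: 2588599²=6700844782801, 133·224460²=6700844782800, difference 1.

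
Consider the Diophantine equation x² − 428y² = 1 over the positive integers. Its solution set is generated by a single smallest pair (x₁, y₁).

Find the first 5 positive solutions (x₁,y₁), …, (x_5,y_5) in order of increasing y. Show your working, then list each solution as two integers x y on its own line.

1850887 89466
6851565373537 331182912684
25362946559057703751 1225964295417811950
93887896135702420679780737 4538242753705644230486616
347551772829818329662915600223687 16799549031354731501369944644834

[20; 1,2,4,1,5,10,5,1,4,2,1,40] for √428; ℓ=12 ⇒ convergent index 11
step 0: (20, 1)  from 20·(1,0) + (0,1)
step 1: (21, 1)  from 1·(20,1) + (1,0)
…
step 3: (269, 13)  from 4·(62,3) + (21,1)
step 4: (331, 16)  from 1·(269,13) + (62,3)
step 5: (1924, 93)  from 5·(331,16) + (269,13)
step 6: (19571, 946)  from 10·(1924,93) + (331,16)
step 7: (99779, 4823)  from 5·(19571,946) + (1924,93)
step 8: (119350, 5769)  from 1·(99779,4823) + (19571,946)
step 9: (577179, 27899)  from 4·(119350,5769) + (99779,4823)
step 10: (1273708, 61567)  from 2·(577179,27899) + (119350,5769)
step 11: (1850887, 89466)  from 1·(1273708,61567) + (577179,27899)
fundamental: x₁=1850887, y₁=89466  (since 3425782686769 − 428·8004165156 = 1)
(1850887+89466√428)^2 = 6851565373537 + 331182912684√428
(1850887+89466√428)^3 = 25362946559057703751 + 1225964295417811950√428
(1850887+89466√428)^4 = 93887896135702420679780737 + 4538242753705644230486616√428
(1850887+89466√428)^5 = 347551772829818329662915600223687 + 16799549031354731501369944644834√428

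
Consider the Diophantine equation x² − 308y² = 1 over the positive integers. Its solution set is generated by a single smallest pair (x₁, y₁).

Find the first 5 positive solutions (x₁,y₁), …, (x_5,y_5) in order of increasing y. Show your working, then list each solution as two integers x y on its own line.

351 20
246401 14040
172973151 9856060
121426905601 6918940080
85241514758751 4857086080100

√308 → a₀=17, period (1,1,4,1,1,34); ℓ=6 even so k=5
i=0: a=17 ⇒ p=17, q=1
i=1: a=1 ⇒ p=18, q=1
i=2: a=1 ⇒ p=35, q=2
i=3: a=4 ⇒ p=158, q=9
i=4: a=1 ⇒ p=193, q=11
i=5: a=1 ⇒ p=351, q=20
fundamental: x₁=351, y₁=20  (since 123201 − 308·400 = 1)
(351+20√308)^2 = 246401 + 14040√308
(351+20√308)^3 = 172973151 + 9856060√308
(351+20√308)^4 = 121426905601 + 6918940080√308
(351+20√308)^5 = 85241514758751 + 4857086080100√308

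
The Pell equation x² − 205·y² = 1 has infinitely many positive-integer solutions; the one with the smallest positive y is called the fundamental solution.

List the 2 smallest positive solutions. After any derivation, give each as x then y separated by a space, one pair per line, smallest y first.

d=205: √d = [14; 3,6,1,4,1,6,3,28] (ℓ=8, even), read p_7/q_7
k=0  a_k=14  p_k/q_k = 14/1
…
k=2  a_k=6  p_k/q_k = 272/19
…
k=5  a_k=1  p_k/q_k = 1847/129
k=6  a_k=6  p_k/q_k = 12614/881
k=7  a_k=3  p_k/q_k = 39689/2772
(x₁, y₁) = (39689, 2772);  39689² − 205·2772² = 1 ✓
k=2:  x_2 = 39689·39689+205·2772·2772 = 3150433441,  y_2 = 39689·2772+2772·39689 = 220035816

39689 2772
3150433441 220035816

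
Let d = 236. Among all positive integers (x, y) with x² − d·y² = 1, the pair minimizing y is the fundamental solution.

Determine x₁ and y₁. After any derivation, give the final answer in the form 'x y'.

[15; 2,1,3,5,1,6,1,5,3,1,2,30] for √236; ℓ=12 ⇒ convergent index 11
k=0  a_k=15  p_k/q_k = 15/1
k=1  a_k=2  p_k/q_k = 31/2
k=2  a_k=1  p_k/q_k = 46/3
k=3  a_k=3  p_k/q_k = 169/11
k=4  a_k=5  p_k/q_k = 891/58
k=5  a_k=1  p_k/q_k = 1060/69
k=6  a_k=6  p_k/q_k = 7251/472
…
k=8  a_k=5  p_k/q_k = 48806/3177
k=9  a_k=3  p_k/q_k = 154729/10072
k=10  a_k=1  p_k/q_k = 203535/13249
k=11  a_k=2  p_k/q_k = 561799/36570
fundamental: x₁=561799, y₁=36570  (since 315618116401 − 236·1337364900 = 1)

561799 36570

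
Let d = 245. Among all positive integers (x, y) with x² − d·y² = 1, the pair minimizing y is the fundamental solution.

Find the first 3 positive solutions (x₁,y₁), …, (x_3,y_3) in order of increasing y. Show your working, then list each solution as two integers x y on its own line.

51841 3312
5374978561 343394784
557288527109761 35603857991376

[15; 1,1,1,7,6,7,1,1,1,30] for √245; ℓ=10 ⇒ convergent index 9
step 0: (15, 1)  from 15·(1,0) + (0,1)
step 1: (16, 1)  from 1·(15,1) + (1,0)
step 2: (31, 2)  from 1·(16,1) + (15,1)
…
step 8: (33825, 2161)  from 1·(18016,1151) + (15809,1010)
step 9: (51841, 3312)  from 1·(33825,2161) + (18016,1151)
fundamental: x₁=51841, y₁=3312  (since 2687489281 − 245·10969344 = 1)
k=2:  x_2 = 51841·51841+245·3312·3312 = 5374978561,  y_2 = 51841·3312+3312·51841 = 343394784
k=3:  x_3 = 51841·5374978561+245·3312·343394784 = 557288527109761,  y_3 = 51841·343394784+3312·5374978561 = 35603857991376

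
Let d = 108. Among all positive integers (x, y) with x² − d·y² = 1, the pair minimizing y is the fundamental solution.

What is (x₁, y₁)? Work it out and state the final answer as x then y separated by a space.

[10; 2,1,1,4,1,1,2,20] for √108; ℓ=8 ⇒ convergent index 7
step 0: (10, 1)  from 10·(1,0) + (0,1)
step 1: (21, 2)  from 2·(10,1) + (1,0)
step 2: (31, 3)  from 1·(21,2) + (10,1)
…
step 4: (239, 23)  from 4·(52,5) + (31,3)
…
step 6: (530, 51)  from 1·(291,28) + (239,23)
step 7: (1351, 130)  from 2·(530,51) + (291,28)
→ (1351, 130).  Check: 1351²=1825201, 108·130²=1825200, difference 1.

1351 130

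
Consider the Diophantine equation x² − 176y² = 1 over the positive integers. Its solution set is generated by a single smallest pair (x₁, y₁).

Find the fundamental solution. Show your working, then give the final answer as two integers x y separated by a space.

√176 = [13; 3,1,3,26, …], period ℓ=4 (even) → k=3
a_0=13:  p_0=13·1+0=13,  q_0=13·0+1=1
a_1=3:  p_1=3·13+1=40,  q_1=3·1+0=3
a_2=1:  p_2=1·40+13=53,  q_2=1·3+1=4
a_3=3:  p_3=3·53+40=199,  q_3=3·4+3=15
→ (199, 15).  Check: 199²=39601, 176·15²=39600, difference 1.

199 15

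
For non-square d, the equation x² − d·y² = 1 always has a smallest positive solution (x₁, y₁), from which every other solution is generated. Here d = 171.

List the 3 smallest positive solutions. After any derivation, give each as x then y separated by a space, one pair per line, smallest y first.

170 13
57799 4420
19651490 1502787

√171 = [13; 13,26, …], period ℓ=2 (even) → k=1
k=0  a_k=13  p_k/q_k = 13/1
k=1  a_k=13  p_k/q_k = 170/13
(x₁, y₁) = (170, 13);  170² − 171·13² = 1 ✓
n=2: (170,13)∘(170,13) = (170·170+171·13·13, 170·13+13·170) = (57799,4420)
n=3: (57799,4420)∘(170,13) = (170·57799+171·13·4420, 170·4420+13·57799) = (19651490,1502787)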